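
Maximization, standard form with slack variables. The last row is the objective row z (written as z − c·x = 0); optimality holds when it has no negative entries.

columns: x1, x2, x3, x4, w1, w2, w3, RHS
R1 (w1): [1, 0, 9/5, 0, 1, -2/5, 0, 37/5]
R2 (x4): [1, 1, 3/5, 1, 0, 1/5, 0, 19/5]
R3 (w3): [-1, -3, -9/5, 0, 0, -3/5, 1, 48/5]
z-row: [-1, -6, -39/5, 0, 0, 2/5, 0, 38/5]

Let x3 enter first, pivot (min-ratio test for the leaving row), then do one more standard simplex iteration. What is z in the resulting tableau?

Ratio test on column x3 — row 1: (37/5)/(9/5) = 37/9; row 2: (19/5)/(3/5) = 19/3; row 3: entry -9/5 ≤ 0. Minimum is 37/9 at row 1 (w1 leaves); pivot element 9/5.
Pivot on row 1; the z-row RHS becomes 38/5 − (-39/5)·(37/9) = 119/3.
Next entering variable (most negative z-row entry -6): x2.
Ratio test on column x2 — row 1: entry 0 ≤ 0; row 2: (4/3)/1 = 4/3; row 3: entry -3 ≤ 0. Minimum is 4/3 at row 2 (x4 leaves); pivot element 1.
After the second pivot the z-row RHS is 119/3 − (-6)·(4/3) = 143/3.

143/3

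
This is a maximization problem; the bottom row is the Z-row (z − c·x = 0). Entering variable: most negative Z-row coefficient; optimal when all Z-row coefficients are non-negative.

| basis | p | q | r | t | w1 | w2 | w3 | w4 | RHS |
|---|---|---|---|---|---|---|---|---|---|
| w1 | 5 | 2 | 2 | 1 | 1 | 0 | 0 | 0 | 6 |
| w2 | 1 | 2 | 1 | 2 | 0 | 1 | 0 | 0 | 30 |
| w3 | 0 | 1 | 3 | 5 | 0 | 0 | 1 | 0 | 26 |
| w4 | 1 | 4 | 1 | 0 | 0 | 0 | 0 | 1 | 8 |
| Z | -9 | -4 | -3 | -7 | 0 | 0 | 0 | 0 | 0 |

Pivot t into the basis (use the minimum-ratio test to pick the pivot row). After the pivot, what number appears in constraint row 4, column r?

1

Ratio test on column t — row 1: 6/1 = 6; row 2: 30/2 = 15; row 3: 26/5 = 26/5; row 4: entry 0 ≤ 0. Minimum is 26/5 at row 3 (w3 leaves); pivot element 5.
Divide row 3 by 5; eliminate column t from the other rows.
Row 4 update in column r: 1 − 0·(3/5) = 1.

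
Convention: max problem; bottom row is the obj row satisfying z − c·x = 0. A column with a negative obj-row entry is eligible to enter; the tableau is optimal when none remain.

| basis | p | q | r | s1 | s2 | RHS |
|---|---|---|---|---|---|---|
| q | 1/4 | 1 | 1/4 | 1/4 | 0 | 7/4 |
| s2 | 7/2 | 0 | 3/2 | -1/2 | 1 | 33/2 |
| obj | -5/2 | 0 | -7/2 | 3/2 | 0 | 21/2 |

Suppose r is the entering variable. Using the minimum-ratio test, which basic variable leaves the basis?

Column r entries and ratios — q: (7/4)/(1/4) = 7; s2: (33/2)/(3/2) = 11.
Smallest ratio is 7 in the row of q, so q leaves.

q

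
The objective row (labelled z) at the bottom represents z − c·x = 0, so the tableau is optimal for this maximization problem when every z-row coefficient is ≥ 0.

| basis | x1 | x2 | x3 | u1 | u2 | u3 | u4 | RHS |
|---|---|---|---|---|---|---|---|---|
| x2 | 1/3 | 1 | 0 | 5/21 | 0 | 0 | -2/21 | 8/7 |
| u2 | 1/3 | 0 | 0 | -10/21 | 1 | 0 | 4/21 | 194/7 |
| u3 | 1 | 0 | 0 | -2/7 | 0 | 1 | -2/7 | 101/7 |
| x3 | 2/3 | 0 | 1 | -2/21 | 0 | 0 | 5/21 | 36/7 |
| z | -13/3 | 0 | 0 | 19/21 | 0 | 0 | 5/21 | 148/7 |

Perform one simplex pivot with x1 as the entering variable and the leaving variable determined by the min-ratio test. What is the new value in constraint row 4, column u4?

Ratio test on column x1 — row 1: (8/7)/(1/3) = 24/7; row 2: (194/7)/(1/3) = 582/7; row 3: (101/7)/1 = 101/7; row 4: (36/7)/(2/3) = 54/7. Minimum is 24/7 at row 1 (x2 leaves); pivot element 1/3.
Divide row 1 by 1/3; eliminate column x1 from the other rows.
Row 4 update in column u4: 5/21 − (2/3)·(-2/7) = 3/7.

3/7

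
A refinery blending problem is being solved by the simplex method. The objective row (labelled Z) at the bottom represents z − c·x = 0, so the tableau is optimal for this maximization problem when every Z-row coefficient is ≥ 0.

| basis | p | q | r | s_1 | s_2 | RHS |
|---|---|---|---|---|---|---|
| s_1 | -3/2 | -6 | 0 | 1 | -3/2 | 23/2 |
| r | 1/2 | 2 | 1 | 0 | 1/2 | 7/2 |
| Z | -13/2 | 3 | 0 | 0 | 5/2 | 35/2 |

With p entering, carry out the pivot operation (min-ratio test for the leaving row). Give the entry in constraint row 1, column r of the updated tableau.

3

Ratio test on column p — row 1: entry -3/2 ≤ 0; row 2: (7/2)/(1/2) = 7. Minimum is 7 at row 2 (r leaves); pivot element 1/2.
Divide row 2 by 1/2; eliminate column p from the other rows.
Row 1 update in column r: 0 − (-3/2)·2 = 3.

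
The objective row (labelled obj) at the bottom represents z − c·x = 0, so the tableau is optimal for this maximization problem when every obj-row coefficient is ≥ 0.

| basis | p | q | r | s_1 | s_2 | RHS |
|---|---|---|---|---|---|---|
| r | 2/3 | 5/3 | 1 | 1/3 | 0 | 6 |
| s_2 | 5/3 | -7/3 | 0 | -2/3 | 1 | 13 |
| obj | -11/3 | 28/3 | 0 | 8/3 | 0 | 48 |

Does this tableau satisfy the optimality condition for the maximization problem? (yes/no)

no

The obj-row has a negative entry -11/3 in column p, so it is not optimal.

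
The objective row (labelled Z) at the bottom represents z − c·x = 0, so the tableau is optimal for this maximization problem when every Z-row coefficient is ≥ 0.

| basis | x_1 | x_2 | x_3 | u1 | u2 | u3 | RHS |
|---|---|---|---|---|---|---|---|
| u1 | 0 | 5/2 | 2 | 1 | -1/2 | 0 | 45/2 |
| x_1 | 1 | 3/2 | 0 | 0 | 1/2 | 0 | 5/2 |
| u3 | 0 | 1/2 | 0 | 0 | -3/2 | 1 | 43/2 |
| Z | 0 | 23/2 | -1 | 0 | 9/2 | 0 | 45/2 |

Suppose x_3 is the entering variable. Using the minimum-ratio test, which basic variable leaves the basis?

Column x_3 entries and ratios — u1: (45/2)/2 = 45/4; x_1: 0 ≤ 0, skip; u3: 0 ≤ 0, skip.
Smallest ratio is 45/4 in the row of u1, so u1 leaves.

u1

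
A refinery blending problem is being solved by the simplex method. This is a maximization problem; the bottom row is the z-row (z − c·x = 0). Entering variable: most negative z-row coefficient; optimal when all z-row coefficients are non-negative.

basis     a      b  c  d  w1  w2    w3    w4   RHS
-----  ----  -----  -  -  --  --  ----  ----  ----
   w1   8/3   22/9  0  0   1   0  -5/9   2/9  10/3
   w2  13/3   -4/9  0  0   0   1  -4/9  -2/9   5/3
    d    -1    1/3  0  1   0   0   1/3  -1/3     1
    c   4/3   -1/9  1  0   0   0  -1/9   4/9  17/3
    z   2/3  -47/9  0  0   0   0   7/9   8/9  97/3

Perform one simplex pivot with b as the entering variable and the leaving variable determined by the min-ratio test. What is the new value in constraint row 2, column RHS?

25/11

Ratio test on column b — row 1: (10/3)/(22/9) = 15/11; row 2: entry -4/9 ≤ 0; row 3: 1/(1/3) = 3; row 4: entry -1/9 ≤ 0. Minimum is 15/11 at row 1 (w1 leaves); pivot element 22/9.
Divide row 1 by 22/9; eliminate column b from the other rows.
Row 2 update in column RHS: 5/3 − (-4/9)·(15/11) = 25/11.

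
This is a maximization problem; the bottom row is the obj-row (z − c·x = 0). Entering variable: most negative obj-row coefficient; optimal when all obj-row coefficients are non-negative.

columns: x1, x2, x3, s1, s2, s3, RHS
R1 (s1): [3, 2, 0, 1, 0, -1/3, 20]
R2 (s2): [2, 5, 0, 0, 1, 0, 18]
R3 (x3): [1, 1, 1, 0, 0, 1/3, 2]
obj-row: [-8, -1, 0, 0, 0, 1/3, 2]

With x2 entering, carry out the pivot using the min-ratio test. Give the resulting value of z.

Ratio test on column x2 — row 1: 20/2 = 10; row 2: 18/5 = 18/5; row 3: 2/1 = 2. Minimum is 2 at row 3 (x3 leaves); pivot element 1.
Pivot on row 3; the obj-row RHS becomes 2 − (-1)·2 = 4.

4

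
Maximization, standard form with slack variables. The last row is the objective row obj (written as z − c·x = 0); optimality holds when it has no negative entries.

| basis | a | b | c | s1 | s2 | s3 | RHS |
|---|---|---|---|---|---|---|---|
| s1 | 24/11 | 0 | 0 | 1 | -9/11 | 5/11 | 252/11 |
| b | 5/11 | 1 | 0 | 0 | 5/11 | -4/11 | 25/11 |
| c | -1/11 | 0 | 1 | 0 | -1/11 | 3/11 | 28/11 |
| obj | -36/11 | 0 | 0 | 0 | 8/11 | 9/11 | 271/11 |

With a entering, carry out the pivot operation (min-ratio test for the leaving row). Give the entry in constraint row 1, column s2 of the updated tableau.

Ratio test on column a — row 1: (252/11)/(24/11) = 21/2; row 2: (25/11)/(5/11) = 5; row 3: entry -1/11 ≤ 0. Minimum is 5 at row 2 (b leaves); pivot element 5/11.
Divide row 2 by 5/11; eliminate column a from the other rows.
Row 1 update in column s2: -9/11 − (24/11)·1 = -3.

-3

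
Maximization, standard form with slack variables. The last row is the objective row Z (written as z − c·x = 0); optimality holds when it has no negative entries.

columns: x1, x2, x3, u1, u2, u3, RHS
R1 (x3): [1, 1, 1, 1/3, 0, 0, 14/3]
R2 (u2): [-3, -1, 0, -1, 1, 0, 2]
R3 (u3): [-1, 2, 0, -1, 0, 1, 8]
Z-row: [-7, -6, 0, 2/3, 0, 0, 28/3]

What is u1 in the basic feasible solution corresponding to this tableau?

0

u1 is not in the basis, so in the current basic feasible solution u1 = 0.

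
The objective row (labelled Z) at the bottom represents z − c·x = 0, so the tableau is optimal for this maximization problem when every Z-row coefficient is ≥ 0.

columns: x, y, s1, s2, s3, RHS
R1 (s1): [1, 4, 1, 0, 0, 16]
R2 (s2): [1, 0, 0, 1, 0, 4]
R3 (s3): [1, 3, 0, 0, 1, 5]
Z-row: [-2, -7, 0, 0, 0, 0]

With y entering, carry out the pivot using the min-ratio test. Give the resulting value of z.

Ratio test on column y — row 1: 16/4 = 4; row 2: entry 0 ≤ 0; row 3: 5/3 = 5/3. Minimum is 5/3 at row 3 (s3 leaves); pivot element 3.
Pivot on row 3; the Z-row RHS becomes 0 − (-7)·(5/3) = 35/3.

35/3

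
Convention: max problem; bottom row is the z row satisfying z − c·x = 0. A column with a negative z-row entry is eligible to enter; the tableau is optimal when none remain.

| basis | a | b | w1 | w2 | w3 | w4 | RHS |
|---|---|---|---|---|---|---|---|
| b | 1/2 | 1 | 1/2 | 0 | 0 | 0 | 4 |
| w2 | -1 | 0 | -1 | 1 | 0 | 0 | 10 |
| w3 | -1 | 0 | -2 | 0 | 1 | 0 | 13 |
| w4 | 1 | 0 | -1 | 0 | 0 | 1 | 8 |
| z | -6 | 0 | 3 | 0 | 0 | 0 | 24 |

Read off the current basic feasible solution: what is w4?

8

w4 is basic (row 4); its value is the RHS of that row, 8.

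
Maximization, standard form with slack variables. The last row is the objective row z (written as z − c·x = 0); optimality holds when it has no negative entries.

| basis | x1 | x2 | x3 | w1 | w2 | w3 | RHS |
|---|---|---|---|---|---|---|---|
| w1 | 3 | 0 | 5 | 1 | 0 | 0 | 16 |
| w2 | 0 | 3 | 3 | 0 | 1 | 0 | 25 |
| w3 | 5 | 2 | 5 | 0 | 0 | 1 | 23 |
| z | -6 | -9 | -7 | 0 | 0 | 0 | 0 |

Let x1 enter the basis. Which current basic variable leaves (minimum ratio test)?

w3

Column x1 entries and ratios — w1: 16/3 = 16/3; w2: 0 ≤ 0, skip; w3: 23/5 = 23/5.
Smallest ratio is 23/5 in the row of w3, so w3 leaves.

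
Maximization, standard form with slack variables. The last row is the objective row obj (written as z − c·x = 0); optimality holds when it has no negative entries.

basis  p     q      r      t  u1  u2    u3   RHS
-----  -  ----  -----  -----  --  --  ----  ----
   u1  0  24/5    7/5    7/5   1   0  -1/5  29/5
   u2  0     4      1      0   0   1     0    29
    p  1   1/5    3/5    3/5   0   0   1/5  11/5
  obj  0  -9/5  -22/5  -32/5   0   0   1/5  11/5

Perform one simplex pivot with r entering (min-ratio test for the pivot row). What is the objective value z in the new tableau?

Ratio test on column r — row 1: (29/5)/(7/5) = 29/7; row 2: 29/1 = 29; row 3: (11/5)/(3/5) = 11/3. Minimum is 11/3 at row 3 (p leaves); pivot element 3/5.
Pivot on row 3; the obj-row RHS becomes 11/5 − (-22/5)·(11/3) = 55/3.

55/3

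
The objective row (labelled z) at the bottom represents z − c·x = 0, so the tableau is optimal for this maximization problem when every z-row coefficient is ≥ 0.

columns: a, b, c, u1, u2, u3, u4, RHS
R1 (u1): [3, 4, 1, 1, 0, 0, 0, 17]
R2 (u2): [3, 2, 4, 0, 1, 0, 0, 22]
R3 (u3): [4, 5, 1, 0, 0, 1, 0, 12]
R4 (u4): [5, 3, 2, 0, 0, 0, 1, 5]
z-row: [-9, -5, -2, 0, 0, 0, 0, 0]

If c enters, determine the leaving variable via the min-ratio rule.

Column c entries and ratios — u1: 17/1 = 17; u2: 22/4 = 11/2; u3: 12/1 = 12; u4: 5/2 = 5/2.
Smallest ratio is 5/2 in the row of u4, so u4 leaves.

u4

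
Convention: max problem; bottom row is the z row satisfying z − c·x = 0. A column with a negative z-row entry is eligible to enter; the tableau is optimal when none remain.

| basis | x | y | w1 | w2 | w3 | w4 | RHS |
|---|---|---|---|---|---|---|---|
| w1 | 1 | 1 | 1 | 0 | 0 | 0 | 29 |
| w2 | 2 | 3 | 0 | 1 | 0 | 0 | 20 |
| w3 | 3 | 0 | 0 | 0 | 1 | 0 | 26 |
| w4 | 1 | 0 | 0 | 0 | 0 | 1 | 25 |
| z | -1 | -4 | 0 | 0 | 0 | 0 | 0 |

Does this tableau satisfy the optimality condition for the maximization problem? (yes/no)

The z-row has a negative entry -4 in column y, so it is not optimal.

no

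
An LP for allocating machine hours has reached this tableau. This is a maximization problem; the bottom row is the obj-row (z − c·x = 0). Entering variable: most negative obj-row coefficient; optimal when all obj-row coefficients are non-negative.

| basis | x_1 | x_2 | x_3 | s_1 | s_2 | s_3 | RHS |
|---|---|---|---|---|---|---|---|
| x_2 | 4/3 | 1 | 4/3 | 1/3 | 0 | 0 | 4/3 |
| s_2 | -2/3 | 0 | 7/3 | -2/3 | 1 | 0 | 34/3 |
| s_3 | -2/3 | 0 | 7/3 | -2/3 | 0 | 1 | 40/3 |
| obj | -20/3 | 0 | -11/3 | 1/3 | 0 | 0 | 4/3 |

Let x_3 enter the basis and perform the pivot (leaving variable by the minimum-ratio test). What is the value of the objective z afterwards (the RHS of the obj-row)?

Ratio test on column x_3 — row 1: (4/3)/(4/3) = 1; row 2: (34/3)/(7/3) = 34/7; row 3: (40/3)/(7/3) = 40/7. Minimum is 1 at row 1 (x_2 leaves); pivot element 4/3.
Pivot on row 1; the obj-row RHS becomes 4/3 − (-11/3)·1 = 5.

5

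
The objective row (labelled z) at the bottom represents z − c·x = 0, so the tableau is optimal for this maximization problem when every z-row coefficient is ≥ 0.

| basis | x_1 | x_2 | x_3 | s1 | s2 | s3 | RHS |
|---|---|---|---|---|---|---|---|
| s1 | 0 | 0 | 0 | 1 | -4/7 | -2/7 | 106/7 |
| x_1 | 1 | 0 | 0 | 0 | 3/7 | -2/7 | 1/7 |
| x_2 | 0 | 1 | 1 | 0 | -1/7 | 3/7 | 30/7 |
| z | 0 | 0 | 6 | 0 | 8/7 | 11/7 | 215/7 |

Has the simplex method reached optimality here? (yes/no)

yes

Every z-row coefficient is ≥ 0, so the tableau is optimal.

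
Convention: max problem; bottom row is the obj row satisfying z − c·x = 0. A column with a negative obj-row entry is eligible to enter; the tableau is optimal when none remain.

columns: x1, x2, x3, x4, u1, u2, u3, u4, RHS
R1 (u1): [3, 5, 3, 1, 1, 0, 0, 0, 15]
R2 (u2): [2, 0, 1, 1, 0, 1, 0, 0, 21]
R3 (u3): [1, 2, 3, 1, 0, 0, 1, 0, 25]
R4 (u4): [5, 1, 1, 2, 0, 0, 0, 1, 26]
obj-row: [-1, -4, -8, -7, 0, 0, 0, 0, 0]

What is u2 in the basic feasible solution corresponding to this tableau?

21

u2 is basic (row 2); its value is the RHS of that row, 21.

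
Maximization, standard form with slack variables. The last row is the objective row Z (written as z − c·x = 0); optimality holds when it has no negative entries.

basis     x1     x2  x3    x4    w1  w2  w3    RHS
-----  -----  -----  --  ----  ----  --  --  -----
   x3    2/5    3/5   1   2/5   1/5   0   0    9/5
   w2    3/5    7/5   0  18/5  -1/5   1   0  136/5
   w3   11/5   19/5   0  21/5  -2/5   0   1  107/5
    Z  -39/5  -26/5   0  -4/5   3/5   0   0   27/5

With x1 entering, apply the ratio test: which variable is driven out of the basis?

Column x1 entries and ratios — x3: (9/5)/(2/5) = 9/2; w2: (136/5)/(3/5) = 136/3; w3: (107/5)/(11/5) = 107/11.
Smallest ratio is 9/2 in the row of x3, so x3 leaves.

x3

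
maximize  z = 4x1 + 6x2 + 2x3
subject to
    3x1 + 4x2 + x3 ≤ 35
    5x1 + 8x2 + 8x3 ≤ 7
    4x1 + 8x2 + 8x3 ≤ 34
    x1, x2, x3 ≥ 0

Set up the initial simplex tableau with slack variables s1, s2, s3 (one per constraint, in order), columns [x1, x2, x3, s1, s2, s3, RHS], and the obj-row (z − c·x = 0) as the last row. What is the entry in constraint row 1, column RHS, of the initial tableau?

35

The RHS of constraint 1 is b_1 = 35.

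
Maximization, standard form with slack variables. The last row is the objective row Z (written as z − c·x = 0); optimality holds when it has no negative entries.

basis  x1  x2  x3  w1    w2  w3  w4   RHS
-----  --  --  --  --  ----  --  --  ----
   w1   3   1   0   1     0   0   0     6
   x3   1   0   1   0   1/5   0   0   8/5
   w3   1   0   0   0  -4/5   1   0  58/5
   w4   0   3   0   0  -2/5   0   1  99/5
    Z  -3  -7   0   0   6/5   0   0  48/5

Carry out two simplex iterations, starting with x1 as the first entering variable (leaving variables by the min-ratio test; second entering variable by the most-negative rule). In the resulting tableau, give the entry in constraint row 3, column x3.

-1

Ratio test on column x1 — row 1: 6/3 = 2; row 2: (8/5)/1 = 8/5; row 3: (58/5)/1 = 58/5; row 4: entry 0 ≤ 0. Minimum is 8/5 at row 2 (x3 leaves); pivot element 1.
Divide row 2 by 1; eliminate column x1 from the other rows.
Second iteration: most negative Z-row entry is -7 in column x2, so x2 enters.
Ratio test on column x2 — row 1: (6/5)/1 = 6/5; row 2: entry 0 ≤ 0; row 3: entry 0 ≤ 0; row 4: (99/5)/3 = 33/5. Minimum is 6/5 at row 1 (w1 leaves); pivot element 1.
Divide row 1 by 1; eliminate column x2 from the other rows.
After both pivots, the entry at constraint row 3, column x3 is -1.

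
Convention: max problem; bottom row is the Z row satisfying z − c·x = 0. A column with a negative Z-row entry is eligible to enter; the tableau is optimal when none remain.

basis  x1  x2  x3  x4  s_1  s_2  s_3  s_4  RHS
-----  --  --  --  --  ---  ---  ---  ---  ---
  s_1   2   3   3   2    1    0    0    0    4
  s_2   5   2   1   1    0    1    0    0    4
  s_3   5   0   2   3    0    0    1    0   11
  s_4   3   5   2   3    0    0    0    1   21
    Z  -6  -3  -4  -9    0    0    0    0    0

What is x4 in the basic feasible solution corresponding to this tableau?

x4 is not in the basis, so in the current basic feasible solution x4 = 0.

0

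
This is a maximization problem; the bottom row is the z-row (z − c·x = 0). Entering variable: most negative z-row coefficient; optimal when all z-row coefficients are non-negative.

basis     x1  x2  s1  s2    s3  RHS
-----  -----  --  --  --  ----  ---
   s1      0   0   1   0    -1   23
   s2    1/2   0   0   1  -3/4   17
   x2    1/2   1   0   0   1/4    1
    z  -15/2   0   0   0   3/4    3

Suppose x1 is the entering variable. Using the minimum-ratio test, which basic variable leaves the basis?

Column x1 entries and ratios — s1: 0 ≤ 0, skip; s2: 17/(1/2) = 34; x2: 1/(1/2) = 2.
Smallest ratio is 2 in the row of x2, so x2 leaves.

x2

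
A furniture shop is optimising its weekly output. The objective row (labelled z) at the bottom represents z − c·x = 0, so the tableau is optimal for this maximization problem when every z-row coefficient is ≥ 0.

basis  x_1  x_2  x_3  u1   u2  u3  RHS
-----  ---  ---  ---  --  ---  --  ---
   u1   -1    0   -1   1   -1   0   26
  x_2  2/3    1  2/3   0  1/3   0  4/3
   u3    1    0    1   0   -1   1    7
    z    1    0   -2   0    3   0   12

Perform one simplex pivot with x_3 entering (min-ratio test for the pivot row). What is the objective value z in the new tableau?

16

Ratio test on column x_3 — row 1: entry -1 ≤ 0; row 2: (4/3)/(2/3) = 2; row 3: 7/1 = 7. Minimum is 2 at row 2 (x_2 leaves); pivot element 2/3.
Pivot on row 2; the z-row RHS becomes 12 − (-2)·2 = 16.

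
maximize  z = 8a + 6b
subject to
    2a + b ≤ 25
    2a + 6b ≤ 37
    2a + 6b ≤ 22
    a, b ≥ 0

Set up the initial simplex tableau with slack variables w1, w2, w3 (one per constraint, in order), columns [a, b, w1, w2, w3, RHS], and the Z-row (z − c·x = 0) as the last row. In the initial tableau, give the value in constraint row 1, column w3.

0

Slack w3 belongs to constraint 3; its column is the unit vector e_3, so the entry in row 1 is 0.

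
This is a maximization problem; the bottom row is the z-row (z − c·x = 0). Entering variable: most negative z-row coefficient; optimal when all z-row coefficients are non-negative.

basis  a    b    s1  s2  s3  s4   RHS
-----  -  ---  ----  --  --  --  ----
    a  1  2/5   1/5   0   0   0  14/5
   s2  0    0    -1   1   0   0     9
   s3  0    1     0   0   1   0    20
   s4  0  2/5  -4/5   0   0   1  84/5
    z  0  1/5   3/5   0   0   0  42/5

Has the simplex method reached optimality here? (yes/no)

Every z-row coefficient is ≥ 0, so the tableau is optimal.

yes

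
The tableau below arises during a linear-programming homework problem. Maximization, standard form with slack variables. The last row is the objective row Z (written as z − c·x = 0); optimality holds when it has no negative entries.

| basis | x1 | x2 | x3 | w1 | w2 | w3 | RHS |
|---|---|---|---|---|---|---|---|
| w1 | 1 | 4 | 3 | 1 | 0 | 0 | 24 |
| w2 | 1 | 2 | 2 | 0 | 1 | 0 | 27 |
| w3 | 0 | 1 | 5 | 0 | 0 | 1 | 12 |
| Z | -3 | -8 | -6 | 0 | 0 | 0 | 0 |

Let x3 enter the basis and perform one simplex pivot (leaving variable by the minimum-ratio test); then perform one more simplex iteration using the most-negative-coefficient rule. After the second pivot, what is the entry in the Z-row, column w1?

Ratio test on column x3 — row 1: 24/3 = 8; row 2: 27/2 = 27/2; row 3: 12/5 = 12/5. Minimum is 12/5 at row 3 (w3 leaves); pivot element 5.
Divide row 3 by 5; eliminate column x3 from the other rows.
Second iteration: most negative Z-row entry is -34/5 in column x2, so x2 enters.
Ratio test on column x2 — row 1: (84/5)/(17/5) = 84/17; row 2: (111/5)/(8/5) = 111/8; row 3: (12/5)/(1/5) = 12. Minimum is 84/17 at row 1 (w1 leaves); pivot element 17/5.
Divide row 1 by 17/5; eliminate column x2 from the other rows.
After both pivots, the entry at the Z-row, column w1 is 2.

2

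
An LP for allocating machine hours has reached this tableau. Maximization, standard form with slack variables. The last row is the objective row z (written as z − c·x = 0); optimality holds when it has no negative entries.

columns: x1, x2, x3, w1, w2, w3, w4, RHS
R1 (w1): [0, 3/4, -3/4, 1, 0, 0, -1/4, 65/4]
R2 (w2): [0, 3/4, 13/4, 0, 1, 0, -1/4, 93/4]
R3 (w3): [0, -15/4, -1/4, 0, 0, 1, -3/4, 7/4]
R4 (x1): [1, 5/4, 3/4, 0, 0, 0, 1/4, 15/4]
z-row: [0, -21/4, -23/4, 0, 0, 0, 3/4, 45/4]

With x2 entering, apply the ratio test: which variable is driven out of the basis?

x1

Column x2 entries and ratios — w1: (65/4)/(3/4) = 65/3; w2: (93/4)/(3/4) = 31; w3: -15/4 ≤ 0, skip; x1: (15/4)/(5/4) = 3.
Smallest ratio is 3 in the row of x1, so x1 leaves.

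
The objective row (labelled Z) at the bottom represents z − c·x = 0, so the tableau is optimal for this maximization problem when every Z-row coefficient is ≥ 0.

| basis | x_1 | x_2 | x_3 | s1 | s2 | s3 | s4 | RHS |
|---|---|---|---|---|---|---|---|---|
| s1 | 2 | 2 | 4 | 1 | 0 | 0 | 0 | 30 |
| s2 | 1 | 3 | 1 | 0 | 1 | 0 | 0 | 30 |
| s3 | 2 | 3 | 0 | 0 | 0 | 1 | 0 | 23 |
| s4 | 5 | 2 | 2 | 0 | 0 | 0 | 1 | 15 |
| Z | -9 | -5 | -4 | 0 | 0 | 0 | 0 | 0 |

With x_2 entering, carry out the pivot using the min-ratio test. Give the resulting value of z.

Ratio test on column x_2 — row 1: 30/2 = 15; row 2: 30/3 = 10; row 3: 23/3 = 23/3; row 4: 15/2 = 15/2. Minimum is 15/2 at row 4 (s4 leaves); pivot element 2.
Pivot on row 4; the Z-row RHS becomes 0 − (-5)·(15/2) = 75/2.

75/2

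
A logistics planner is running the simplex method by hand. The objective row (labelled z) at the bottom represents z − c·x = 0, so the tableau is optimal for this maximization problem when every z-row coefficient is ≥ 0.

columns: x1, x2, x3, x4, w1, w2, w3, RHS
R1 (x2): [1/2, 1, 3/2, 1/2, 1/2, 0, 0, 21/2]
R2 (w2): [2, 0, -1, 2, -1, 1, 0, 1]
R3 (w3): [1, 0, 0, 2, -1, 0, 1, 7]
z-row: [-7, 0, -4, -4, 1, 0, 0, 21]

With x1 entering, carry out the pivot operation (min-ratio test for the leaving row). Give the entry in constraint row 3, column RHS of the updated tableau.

13/2

Ratio test on column x1 — row 1: (21/2)/(1/2) = 21; row 2: 1/2 = 1/2; row 3: 7/1 = 7. Minimum is 1/2 at row 2 (w2 leaves); pivot element 2.
Divide row 2 by 2; eliminate column x1 from the other rows.
Row 3 update in column RHS: 7 − 1·(1/2) = 13/2.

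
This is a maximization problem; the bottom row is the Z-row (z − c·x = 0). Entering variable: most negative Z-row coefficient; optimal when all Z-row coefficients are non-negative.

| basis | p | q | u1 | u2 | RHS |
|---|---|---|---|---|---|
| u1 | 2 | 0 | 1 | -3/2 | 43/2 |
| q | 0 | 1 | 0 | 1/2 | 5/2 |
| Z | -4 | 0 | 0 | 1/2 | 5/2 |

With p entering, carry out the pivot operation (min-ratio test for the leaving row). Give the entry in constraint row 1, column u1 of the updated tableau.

1/2

Ratio test on column p — row 1: (43/2)/2 = 43/4; row 2: entry 0 ≤ 0. Minimum is 43/4 at row 1 (u1 leaves); pivot element 2.
Divide row 1 by 2; eliminate column p from the other rows.
In the new row 1, the u1 entry is the old entry divided by the pivot: 1/2 = 1/2.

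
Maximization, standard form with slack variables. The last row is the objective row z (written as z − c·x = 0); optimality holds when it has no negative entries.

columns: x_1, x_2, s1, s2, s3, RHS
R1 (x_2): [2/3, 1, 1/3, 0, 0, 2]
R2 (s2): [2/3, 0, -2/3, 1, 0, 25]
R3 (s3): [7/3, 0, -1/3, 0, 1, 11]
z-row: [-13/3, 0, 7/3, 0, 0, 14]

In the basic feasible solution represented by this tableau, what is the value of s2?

s2 is basic (row 2); its value is the RHS of that row, 25.

25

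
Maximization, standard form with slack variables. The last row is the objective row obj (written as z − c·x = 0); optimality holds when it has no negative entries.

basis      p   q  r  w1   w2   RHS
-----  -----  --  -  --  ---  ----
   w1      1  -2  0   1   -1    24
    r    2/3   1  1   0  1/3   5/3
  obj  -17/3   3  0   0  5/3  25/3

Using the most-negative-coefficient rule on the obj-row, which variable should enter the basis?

p

Negative obj-row entries: p: -17/3.
The most negative is -17/3 in column p, so p enters.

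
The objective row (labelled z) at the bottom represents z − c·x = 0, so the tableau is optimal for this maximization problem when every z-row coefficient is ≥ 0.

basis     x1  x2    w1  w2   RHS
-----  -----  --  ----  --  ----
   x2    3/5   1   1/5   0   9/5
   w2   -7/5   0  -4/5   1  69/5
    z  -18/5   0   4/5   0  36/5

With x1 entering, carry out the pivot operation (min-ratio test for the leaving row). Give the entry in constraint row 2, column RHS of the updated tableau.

Ratio test on column x1 — row 1: (9/5)/(3/5) = 3; row 2: entry -7/5 ≤ 0. Minimum is 3 at row 1 (x2 leaves); pivot element 3/5.
Divide row 1 by 3/5; eliminate column x1 from the other rows.
Row 2 update in column RHS: 69/5 − (-7/5)·3 = 18.

18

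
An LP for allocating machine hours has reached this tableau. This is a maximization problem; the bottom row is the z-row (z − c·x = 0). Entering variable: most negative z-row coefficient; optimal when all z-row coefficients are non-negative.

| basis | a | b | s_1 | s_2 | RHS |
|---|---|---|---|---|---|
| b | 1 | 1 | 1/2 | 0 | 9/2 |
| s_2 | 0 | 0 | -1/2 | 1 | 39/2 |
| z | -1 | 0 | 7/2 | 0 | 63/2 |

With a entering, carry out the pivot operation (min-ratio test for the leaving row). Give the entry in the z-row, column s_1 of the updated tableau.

4

Ratio test on column a — row 1: (9/2)/1 = 9/2; row 2: entry 0 ≤ 0. Minimum is 9/2 at row 1 (b leaves); pivot element 1.
Divide row 1 by 1; eliminate column a from the other rows.
z-row update in column s_1: 7/2 − (-1)·(1/2) = 4.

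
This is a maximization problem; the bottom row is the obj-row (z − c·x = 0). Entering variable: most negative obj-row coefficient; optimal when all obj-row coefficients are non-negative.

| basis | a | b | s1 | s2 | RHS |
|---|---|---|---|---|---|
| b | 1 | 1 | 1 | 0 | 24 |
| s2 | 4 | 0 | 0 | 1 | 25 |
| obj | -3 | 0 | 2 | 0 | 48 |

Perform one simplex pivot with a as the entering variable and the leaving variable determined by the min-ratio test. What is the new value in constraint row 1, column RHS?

Ratio test on column a — row 1: 24/1 = 24; row 2: 25/4 = 25/4. Minimum is 25/4 at row 2 (s2 leaves); pivot element 4.
Divide row 2 by 4; eliminate column a from the other rows.
Row 1 update in column RHS: 24 − 1·(25/4) = 71/4.

71/4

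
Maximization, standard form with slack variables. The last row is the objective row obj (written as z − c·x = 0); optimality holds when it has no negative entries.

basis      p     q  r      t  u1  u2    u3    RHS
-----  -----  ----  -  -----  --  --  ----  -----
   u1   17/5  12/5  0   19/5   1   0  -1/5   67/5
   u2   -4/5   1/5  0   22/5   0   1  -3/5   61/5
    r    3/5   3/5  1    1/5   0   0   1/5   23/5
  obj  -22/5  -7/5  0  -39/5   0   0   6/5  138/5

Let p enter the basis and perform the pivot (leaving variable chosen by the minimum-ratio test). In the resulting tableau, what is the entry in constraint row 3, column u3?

Ratio test on column p — row 1: (67/5)/(17/5) = 67/17; row 2: entry -4/5 ≤ 0; row 3: (23/5)/(3/5) = 23/3. Minimum is 67/17 at row 1 (u1 leaves); pivot element 17/5.
Divide row 1 by 17/5; eliminate column p from the other rows.
Row 3 update in column u3: 1/5 − (3/5)·(-1/17) = 4/17.

4/17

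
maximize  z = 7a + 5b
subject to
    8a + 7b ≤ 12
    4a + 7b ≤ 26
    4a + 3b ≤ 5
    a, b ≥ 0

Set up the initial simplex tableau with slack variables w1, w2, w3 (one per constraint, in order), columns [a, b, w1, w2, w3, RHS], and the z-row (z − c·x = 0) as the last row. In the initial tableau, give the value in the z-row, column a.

The z-row carries the negated objective coefficients: the a entry is -7.

-7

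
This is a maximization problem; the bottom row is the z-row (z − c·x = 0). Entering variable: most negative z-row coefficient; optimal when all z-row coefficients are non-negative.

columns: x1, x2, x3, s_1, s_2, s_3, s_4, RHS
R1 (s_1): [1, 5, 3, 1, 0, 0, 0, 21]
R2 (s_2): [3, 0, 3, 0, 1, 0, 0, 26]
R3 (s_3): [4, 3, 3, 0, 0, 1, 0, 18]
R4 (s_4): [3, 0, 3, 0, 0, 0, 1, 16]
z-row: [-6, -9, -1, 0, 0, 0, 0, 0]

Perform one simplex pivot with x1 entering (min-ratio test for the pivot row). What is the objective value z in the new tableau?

27

Ratio test on column x1 — row 1: 21/1 = 21; row 2: 26/3 = 26/3; row 3: 18/4 = 9/2; row 4: 16/3 = 16/3. Minimum is 9/2 at row 3 (s_3 leaves); pivot element 4.
Pivot on row 3; the z-row RHS becomes 0 − (-6)·(9/2) = 27.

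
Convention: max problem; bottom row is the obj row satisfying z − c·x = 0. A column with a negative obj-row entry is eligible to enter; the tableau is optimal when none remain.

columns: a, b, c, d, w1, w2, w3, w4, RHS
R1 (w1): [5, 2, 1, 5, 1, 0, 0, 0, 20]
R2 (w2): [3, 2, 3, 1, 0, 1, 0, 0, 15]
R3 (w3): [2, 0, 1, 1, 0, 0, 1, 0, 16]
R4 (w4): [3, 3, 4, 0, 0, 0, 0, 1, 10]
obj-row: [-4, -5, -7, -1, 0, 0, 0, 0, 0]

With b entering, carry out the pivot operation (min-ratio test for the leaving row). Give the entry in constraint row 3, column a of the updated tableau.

2

Ratio test on column b — row 1: 20/2 = 10; row 2: 15/2 = 15/2; row 3: entry 0 ≤ 0; row 4: 10/3 = 10/3. Minimum is 10/3 at row 4 (w4 leaves); pivot element 3.
Divide row 4 by 3; eliminate column b from the other rows.
Row 3 update in column a: 2 − 0·1 = 2.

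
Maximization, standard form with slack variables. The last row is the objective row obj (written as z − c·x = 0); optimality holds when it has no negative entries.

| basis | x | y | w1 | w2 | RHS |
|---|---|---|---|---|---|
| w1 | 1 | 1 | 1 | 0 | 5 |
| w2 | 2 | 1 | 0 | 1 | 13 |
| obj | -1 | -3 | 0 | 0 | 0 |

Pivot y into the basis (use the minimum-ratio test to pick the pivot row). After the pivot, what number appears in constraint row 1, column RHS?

Ratio test on column y — row 1: 5/1 = 5; row 2: 13/1 = 13. Minimum is 5 at row 1 (w1 leaves); pivot element 1.
Divide row 1 by 1; eliminate column y from the other rows.
In the new row 1, the RHS entry is the old entry divided by the pivot: 5/1 = 5.

5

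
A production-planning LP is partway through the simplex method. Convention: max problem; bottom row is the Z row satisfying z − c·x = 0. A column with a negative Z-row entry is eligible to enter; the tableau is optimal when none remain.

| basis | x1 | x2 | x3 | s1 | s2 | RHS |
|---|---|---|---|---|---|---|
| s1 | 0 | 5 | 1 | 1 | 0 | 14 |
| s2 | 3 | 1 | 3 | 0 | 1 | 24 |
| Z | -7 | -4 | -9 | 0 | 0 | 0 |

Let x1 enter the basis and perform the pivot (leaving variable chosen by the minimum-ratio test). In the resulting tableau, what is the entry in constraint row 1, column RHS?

14

Ratio test on column x1 — row 1: entry 0 ≤ 0; row 2: 24/3 = 8. Minimum is 8 at row 2 (s2 leaves); pivot element 3.
Divide row 2 by 3; eliminate column x1 from the other rows.
Row 1 update in column RHS: 14 − 0·8 = 14.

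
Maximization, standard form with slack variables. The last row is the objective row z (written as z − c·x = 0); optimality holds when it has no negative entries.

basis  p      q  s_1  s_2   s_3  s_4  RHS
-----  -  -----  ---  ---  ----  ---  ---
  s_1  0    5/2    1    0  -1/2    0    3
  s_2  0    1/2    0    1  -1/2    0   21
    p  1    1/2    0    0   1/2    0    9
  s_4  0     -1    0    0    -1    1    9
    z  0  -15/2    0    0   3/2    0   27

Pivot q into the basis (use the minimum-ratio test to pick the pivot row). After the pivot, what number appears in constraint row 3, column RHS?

Ratio test on column q — row 1: 3/(5/2) = 6/5; row 2: 21/(1/2) = 42; row 3: 9/(1/2) = 18; row 4: entry -1 ≤ 0. Minimum is 6/5 at row 1 (s_1 leaves); pivot element 5/2.
Divide row 1 by 5/2; eliminate column q from the other rows.
Row 3 update in column RHS: 9 − (1/2)·(6/5) = 42/5.

42/5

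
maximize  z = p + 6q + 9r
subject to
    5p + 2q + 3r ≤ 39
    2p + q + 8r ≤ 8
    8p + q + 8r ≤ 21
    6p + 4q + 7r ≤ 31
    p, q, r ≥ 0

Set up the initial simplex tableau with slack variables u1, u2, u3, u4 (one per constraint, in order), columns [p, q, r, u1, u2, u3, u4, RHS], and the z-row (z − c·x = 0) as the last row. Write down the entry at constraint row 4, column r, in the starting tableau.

7

Constraint 4 has coefficient 7 on r.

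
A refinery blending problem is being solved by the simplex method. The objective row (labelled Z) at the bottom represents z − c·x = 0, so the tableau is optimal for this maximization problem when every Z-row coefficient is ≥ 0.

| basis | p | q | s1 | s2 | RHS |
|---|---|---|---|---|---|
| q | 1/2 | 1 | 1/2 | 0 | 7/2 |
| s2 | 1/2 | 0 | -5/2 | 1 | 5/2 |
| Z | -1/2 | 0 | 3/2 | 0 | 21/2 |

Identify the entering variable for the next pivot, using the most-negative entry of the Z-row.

p

Negative Z-row entries: p: -1/2.
The most negative is -1/2 in column p, so p enters.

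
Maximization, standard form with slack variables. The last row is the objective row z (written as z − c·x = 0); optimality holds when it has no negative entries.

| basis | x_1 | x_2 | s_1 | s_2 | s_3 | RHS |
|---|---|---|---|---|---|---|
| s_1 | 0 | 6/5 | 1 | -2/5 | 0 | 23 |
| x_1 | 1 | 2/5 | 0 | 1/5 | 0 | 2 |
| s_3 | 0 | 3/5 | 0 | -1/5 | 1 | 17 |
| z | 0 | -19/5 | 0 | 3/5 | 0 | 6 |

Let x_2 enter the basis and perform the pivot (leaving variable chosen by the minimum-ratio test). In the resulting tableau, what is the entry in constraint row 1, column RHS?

Ratio test on column x_2 — row 1: 23/(6/5) = 115/6; row 2: 2/(2/5) = 5; row 3: 17/(3/5) = 85/3. Minimum is 5 at row 2 (x_1 leaves); pivot element 2/5.
Divide row 2 by 2/5; eliminate column x_2 from the other rows.
Row 1 update in column RHS: 23 − (6/5)·5 = 17.

17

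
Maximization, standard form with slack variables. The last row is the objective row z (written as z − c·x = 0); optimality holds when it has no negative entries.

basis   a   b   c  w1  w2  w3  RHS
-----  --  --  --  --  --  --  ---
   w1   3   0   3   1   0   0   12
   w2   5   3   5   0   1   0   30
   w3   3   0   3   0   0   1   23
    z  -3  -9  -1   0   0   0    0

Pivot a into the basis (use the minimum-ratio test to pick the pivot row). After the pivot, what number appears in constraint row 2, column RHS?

10

Ratio test on column a — row 1: 12/3 = 4; row 2: 30/5 = 6; row 3: 23/3 = 23/3. Minimum is 4 at row 1 (w1 leaves); pivot element 3.
Divide row 1 by 3; eliminate column a from the other rows.
Row 2 update in column RHS: 30 − 5·4 = 10.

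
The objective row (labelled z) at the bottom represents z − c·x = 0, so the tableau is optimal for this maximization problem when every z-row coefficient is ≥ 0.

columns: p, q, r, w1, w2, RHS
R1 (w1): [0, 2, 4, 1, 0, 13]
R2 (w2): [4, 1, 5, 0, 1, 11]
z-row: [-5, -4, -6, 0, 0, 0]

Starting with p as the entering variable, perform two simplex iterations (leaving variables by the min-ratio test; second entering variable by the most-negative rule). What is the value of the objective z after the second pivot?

253/8

Ratio test on column p — row 1: entry 0 ≤ 0; row 2: 11/4 = 11/4. Minimum is 11/4 at row 2 (w2 leaves); pivot element 4.
Pivot on row 2; the z-row RHS becomes 0 − (-5)·(11/4) = 55/4.
Next entering variable (most negative z-row entry -11/4): q.
Ratio test on column q — row 1: 13/2 = 13/2; row 2: (11/4)/(1/4) = 11. Minimum is 13/2 at row 1 (w1 leaves); pivot element 2.
After the second pivot the z-row RHS is 55/4 − (-11/4)·(13/2) = 253/8.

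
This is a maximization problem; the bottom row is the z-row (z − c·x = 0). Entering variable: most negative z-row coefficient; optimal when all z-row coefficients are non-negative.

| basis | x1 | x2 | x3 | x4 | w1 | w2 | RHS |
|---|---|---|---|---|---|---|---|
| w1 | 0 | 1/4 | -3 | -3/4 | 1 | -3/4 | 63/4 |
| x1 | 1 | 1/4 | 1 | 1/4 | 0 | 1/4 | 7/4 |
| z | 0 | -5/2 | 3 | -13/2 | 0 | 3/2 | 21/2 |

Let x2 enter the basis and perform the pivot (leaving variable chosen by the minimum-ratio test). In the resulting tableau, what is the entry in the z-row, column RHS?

28

Ratio test on column x2 — row 1: (63/4)/(1/4) = 63; row 2: (7/4)/(1/4) = 7. Minimum is 7 at row 2 (x1 leaves); pivot element 1/4.
Divide row 2 by 1/4; eliminate column x2 from the other rows.
z-row update in column RHS: 21/2 − (-5/2)·7 = 28.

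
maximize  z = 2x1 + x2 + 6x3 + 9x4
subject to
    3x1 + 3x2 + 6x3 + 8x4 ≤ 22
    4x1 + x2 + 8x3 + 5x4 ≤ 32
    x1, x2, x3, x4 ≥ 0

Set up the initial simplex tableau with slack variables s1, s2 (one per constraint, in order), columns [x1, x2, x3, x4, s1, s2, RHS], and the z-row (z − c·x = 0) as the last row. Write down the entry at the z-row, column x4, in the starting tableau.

The z-row carries the negated objective coefficients: the x4 entry is -9.

-9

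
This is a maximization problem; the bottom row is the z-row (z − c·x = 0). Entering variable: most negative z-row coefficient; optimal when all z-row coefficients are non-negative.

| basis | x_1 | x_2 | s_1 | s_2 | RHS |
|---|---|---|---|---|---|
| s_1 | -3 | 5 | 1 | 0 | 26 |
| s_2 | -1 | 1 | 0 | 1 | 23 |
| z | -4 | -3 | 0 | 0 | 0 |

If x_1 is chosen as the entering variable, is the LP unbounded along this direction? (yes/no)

yes

Every constraint-row entry in column x_1 is ≤ 0, so increasing x_1 is unbounded.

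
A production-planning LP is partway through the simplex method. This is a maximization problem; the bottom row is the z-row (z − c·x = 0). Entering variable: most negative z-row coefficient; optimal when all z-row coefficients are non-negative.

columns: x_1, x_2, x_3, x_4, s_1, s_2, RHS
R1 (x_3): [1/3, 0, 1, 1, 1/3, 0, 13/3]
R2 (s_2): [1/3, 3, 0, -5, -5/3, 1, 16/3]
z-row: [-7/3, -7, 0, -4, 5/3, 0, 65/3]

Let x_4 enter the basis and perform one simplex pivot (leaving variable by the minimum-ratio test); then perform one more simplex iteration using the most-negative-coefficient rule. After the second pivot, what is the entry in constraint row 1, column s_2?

Ratio test on column x_4 — row 1: (13/3)/1 = 13/3; row 2: entry -5 ≤ 0. Minimum is 13/3 at row 1 (x_3 leaves); pivot element 1.
Divide row 1 by 1; eliminate column x_4 from the other rows.
Second iteration: most negative z-row entry is -7 in column x_2, so x_2 enters.
Ratio test on column x_2 — row 1: entry 0 ≤ 0; row 2: 27/3 = 9. Minimum is 9 at row 2 (s_2 leaves); pivot element 3.
Divide row 2 by 3; eliminate column x_2 from the other rows.
After both pivots, the entry at constraint row 1, column s_2 is 0.

0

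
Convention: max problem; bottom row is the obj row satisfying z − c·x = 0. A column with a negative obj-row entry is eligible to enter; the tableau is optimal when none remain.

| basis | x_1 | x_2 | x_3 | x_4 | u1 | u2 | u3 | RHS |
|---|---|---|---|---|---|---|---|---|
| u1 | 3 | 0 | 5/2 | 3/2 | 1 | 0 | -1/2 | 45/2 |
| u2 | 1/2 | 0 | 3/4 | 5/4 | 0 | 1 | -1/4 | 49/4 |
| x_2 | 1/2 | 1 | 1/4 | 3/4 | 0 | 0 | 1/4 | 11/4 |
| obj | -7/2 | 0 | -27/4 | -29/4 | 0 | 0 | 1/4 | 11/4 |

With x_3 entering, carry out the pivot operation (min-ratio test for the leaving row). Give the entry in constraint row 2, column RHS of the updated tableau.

11/2

Ratio test on column x_3 — row 1: (45/2)/(5/2) = 9; row 2: (49/4)/(3/4) = 49/3; row 3: (11/4)/(1/4) = 11. Minimum is 9 at row 1 (u1 leaves); pivot element 5/2.
Divide row 1 by 5/2; eliminate column x_3 from the other rows.
Row 2 update in column RHS: 49/4 − (3/4)·9 = 11/2.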